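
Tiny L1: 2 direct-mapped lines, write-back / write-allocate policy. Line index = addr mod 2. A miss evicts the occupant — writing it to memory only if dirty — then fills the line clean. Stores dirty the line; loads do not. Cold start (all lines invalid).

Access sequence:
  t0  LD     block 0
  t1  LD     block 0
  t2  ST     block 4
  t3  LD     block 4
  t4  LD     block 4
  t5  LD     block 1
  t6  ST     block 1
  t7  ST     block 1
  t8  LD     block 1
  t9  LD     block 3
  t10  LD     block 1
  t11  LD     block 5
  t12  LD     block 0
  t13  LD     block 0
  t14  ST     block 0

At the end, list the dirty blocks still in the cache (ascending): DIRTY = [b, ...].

DIRTY = [0]

  0 | R B0 → L0 miss [-]
  1 | R B0 → L0 hit [-]
  2 | W B4 → L0 miss [D]
  3 | R B4 → L0 hit [D]
  4 | R B4 → L0 hit [D]
  5 | R B1 → L1 miss [-]
  6 | W B1 → L1 hit [D]
  7 | W B1 → L1 hit [D]
  8 | R B1 → L1 hit [D]
  9 | R B3 → L1 miss wb→B1 [-]
  10 | R B1 → L1 miss [-]
  11 | R B5 → L1 miss [-]
  12 | R B0 → L0 miss wb→B4 [-]
  13 | R B0 → L0 hit [-]
  14 | W B0 → L0 hit [D]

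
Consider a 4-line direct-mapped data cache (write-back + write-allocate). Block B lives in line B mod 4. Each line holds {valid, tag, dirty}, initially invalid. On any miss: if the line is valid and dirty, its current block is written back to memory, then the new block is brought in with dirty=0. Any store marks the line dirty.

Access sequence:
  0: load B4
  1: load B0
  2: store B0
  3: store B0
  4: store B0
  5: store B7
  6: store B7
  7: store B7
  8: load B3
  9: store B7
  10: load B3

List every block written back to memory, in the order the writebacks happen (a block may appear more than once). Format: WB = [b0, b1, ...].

WB = [7, 7]

0: R B4 → L0 miss [-]
1: R B0 → L0 miss [-]
2: W B0 → L0 hit [D]
3: W B0 → L0 hit [D]
4: W B0 → L0 hit [D]
5: W B7 → L3 miss [D]
6: W B7 → L3 hit [D]
7: W B7 → L3 hit [D]
8: R B3 → L3 miss wb→B7 [-]
9: W B7 → L3 miss [D]
10: R B3 → L3 miss wb→B7 [-]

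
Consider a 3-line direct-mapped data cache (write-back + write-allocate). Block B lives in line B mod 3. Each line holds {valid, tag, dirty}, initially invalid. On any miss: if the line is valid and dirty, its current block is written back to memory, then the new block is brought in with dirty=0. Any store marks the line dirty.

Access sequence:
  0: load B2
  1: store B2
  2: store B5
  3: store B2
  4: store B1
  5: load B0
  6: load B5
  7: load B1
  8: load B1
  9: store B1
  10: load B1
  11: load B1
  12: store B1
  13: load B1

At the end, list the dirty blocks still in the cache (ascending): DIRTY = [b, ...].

DIRTY = [1]

0: R B2 → L2 miss [-]
1: W B2 → L2 hit [D]
2: W B5 → L2 miss wb→B2 [D]
3: W B2 → L2 miss wb→B5 [D]
4: W B1 → L1 miss [D]
5: R B0 → L0 miss [-]
6: R B5 → L2 miss wb→B2 [-]
7: R B1 → L1 hit [D]
8: R B1 → L1 hit [D]
9: W B1 → L1 hit [D]
10: R B1 → L1 hit [D]
11: R B1 → L1 hit [D]
12: W B1 → L1 hit [D]
13: R B1 → L1 hit [D]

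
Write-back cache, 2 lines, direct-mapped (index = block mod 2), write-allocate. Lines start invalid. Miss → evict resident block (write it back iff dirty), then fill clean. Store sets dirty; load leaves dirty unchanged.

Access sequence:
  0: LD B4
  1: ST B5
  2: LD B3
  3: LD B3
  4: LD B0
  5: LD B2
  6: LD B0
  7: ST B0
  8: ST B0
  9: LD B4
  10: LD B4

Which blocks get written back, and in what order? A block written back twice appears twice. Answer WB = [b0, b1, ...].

0: R B4 -> L0 miss  d=-]
1: W B5 -> L1 miss  d=D]
2: R B3 -> L1 miss wb->B5  d=-]
3: R B3 -> L1 hit  d=-]
4: R B0 -> L0 miss  d=-]
5: R B2 -> L0 miss  d=-]
6: R B0 -> L0 miss  d=-]
7: W B0 -> L0 hit  d=D]
8: W B0 -> L0 hit  d=D]
9: R B4 -> L0 miss wb->B0  d=-]
10: R B4 -> L0 hit  d=-]

WB = [5, 0]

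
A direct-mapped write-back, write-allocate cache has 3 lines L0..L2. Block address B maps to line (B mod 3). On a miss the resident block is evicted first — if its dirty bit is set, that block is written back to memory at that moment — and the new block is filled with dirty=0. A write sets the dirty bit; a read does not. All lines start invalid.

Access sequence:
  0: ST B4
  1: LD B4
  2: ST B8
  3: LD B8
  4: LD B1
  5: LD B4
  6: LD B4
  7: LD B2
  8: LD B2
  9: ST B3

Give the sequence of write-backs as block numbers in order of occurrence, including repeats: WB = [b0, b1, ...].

WB = [4, 8]

0: W B4 -> L1 miss  d=D]
1: R B4 -> L1 hit  d=D]
2: W B8 -> L2 miss  d=D]
3: R B8 -> L2 hit  d=D]
4: R B1 -> L1 miss wb->B4  d=-]
5: R B4 -> L1 miss  d=-]
6: R B4 -> L1 hit  d=-]
7: R B2 -> L2 miss wb->B8  d=-]
8: R B2 -> L2 hit  d=-]
9: W B3 -> L0 miss  d=D]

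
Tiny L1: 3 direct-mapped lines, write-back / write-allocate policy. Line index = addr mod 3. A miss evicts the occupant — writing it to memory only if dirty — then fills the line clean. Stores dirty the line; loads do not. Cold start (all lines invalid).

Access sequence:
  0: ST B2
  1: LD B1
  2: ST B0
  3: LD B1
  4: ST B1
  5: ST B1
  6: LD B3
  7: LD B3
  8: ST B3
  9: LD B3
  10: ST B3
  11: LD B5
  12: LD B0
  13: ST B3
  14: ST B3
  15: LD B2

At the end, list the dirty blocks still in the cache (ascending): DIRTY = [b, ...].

DIRTY = [1, 3]

0: W B2 → L2 miss [D]
1: R B1 → L1 miss [-]
2: W B0 → L0 miss [D]
3: R B1 → L1 hit [-]
4: W B1 → L1 hit [D]
5: W B1 → L1 hit [D]
6: R B3 → L0 miss wb→B0 [-]
7: R B3 → L0 hit [-]
8: W B3 → L0 hit [D]
9: R B3 → L0 hit [D]
10: W B3 → L0 hit [D]
11: R B5 → L2 miss wb→B2 [-]
12: R B0 → L0 miss wb→B3 [-]
13: W B3 → L0 miss [D]
14: W B3 → L0 hit [D]
15: R B2 → L2 miss [-]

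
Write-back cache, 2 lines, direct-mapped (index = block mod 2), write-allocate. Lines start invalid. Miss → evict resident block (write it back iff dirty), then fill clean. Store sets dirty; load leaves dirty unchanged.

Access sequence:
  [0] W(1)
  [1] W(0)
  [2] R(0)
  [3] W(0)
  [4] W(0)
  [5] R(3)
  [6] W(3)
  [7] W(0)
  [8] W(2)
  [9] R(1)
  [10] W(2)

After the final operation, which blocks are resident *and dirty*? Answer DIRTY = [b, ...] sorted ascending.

DIRTY = [2]

0: W B1 → L1 miss [D]
1: W B0 → L0 miss [D]
2: R B0 → L0 hit [D]
3: W B0 → L0 hit [D]
4: W B0 → L0 hit [D]
5: R B3 → L1 miss wb→B1 [-]
6: W B3 → L1 hit [D]
7: W B0 → L0 hit [D]
8: W B2 → L0 miss wb→B0 [D]
9: R B1 → L1 miss wb→B3 [-]
10: W B2 → L0 hit [D]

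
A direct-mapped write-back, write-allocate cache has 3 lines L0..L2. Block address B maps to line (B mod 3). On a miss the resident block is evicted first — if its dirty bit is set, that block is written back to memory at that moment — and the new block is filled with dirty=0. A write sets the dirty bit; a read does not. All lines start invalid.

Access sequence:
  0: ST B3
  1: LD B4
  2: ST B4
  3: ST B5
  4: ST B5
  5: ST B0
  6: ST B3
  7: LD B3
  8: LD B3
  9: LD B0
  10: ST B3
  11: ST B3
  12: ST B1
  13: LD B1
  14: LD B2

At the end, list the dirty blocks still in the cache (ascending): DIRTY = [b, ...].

DIRTY = [1, 3]

  0 | W B3 → L0 miss [D]
  1 | R B4 → L1 miss [-]
  2 | W B4 → L1 hit [D]
  3 | W B5 → L2 miss [D]
  4 | W B5 → L2 hit [D]
  5 | W B0 → L0 miss wb→B3 [D]
  6 | W B3 → L0 miss wb→B0 [D]
  7 | R B3 → L0 hit [D]
  8 | R B3 → L0 hit [D]
  9 | R B0 → L0 miss wb→B3 [-]
  10 | W B3 → L0 miss [D]
  11 | W B3 → L0 hit [D]
  12 | W B1 → L1 miss wb→B4 [D]
  13 | R B1 → L1 hit [D]
  14 | R B2 → L2 miss wb→B5 [-]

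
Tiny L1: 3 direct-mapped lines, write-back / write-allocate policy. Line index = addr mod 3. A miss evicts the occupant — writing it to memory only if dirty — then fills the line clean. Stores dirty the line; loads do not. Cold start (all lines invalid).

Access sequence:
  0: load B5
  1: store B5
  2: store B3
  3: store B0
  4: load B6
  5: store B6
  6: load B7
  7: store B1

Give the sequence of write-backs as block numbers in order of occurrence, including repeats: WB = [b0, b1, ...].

WB = [3, 0]

0: R B5 -> L2 miss  d=-]
1: W B5 -> L2 hit  d=D]
2: W B3 -> L0 miss  d=D]
3: W B0 -> L0 miss wb->B3  d=D]
4: R B6 -> L0 miss wb->B0  d=-]
5: W B6 -> L0 hit  d=D]
6: R B7 -> L1 miss  d=-]
7: W B1 -> L1 miss  d=D]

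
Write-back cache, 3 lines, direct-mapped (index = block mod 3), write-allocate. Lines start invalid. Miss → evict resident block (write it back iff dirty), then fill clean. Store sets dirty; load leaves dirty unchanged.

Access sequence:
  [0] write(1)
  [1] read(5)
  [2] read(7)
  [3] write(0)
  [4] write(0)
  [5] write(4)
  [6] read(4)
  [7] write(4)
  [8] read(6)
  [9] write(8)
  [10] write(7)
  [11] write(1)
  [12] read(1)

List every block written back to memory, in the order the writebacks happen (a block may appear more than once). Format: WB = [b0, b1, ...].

WB = [1, 0, 4, 7]

0: W B1 → L1 miss [D]
1: R B5 → L2 miss [-]
2: R B7 → L1 miss wb→B1 [-]
3: W B0 → L0 miss [D]
4: W B0 → L0 hit [D]
5: W B4 → L1 miss [D]
6: R B4 → L1 hit [D]
7: W B4 → L1 hit [D]
8: R B6 → L0 miss wb→B0 [-]
9: W B8 → L2 miss [D]
10: W B7 → L1 miss wb→B4 [D]
11: W B1 → L1 miss wb→B7 [D]
12: R B1 → L1 hit [D]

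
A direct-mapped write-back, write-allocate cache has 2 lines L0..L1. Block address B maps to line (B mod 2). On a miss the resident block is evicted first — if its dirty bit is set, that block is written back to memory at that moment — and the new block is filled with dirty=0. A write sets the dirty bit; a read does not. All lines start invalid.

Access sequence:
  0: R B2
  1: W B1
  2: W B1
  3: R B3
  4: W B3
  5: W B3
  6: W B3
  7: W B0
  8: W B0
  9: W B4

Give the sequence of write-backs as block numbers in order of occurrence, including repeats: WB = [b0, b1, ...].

0: R B2 -> L0 miss  d=-]
1: W B1 -> L1 miss  d=D]
2: W B1 -> L1 hit  d=D]
3: R B3 -> L1 miss wb->B1  d=-]
4: W B3 -> L1 hit  d=D]
5: W B3 -> L1 hit  d=D]
6: W B3 -> L1 hit  d=D]
7: W B0 -> L0 miss  d=D]
8: W B0 -> L0 hit  d=D]
9: W B4 -> L0 miss wb->B0  d=D]

WB = [1, 0]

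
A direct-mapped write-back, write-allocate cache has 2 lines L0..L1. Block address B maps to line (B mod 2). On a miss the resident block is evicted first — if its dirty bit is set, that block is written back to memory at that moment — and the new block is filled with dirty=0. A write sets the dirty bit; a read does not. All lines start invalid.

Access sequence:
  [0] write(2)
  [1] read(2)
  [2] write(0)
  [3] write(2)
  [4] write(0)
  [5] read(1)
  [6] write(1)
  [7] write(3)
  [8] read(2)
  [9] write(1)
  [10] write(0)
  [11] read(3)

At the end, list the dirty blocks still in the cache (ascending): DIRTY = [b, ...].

0: W B2 → L0 miss [D]
1: R B2 → L0 hit [D]
2: W B0 → L0 miss wb→B2 [D]
3: W B2 → L0 miss wb→B0 [D]
4: W B0 → L0 miss wb→B2 [D]
5: R B1 → L1 miss [-]
6: W B1 → L1 hit [D]
7: W B3 → L1 miss wb→B1 [D]
8: R B2 → L0 miss wb→B0 [-]
9: W B1 → L1 miss wb→B3 [D]
10: W B0 → L0 miss [D]
11: R B3 → L1 miss wb→B1 [-]

DIRTY = [0]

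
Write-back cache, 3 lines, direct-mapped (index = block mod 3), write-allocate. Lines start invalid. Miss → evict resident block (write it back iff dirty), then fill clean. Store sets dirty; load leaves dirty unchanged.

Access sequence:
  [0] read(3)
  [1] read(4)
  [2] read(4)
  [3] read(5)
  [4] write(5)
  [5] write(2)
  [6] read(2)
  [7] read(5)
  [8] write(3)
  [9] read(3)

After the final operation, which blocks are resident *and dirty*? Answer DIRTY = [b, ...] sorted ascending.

DIRTY = [3]

0: R B3 -> L0 miss  d=-]
1: R B4 -> L1 miss  d=-]
2: R B4 -> L1 hit  d=-]
3: R B5 -> L2 miss  d=-]
4: W B5 -> L2 hit  d=D]
5: W B2 -> L2 miss wb->B5  d=D]
6: R B2 -> L2 hit  d=D]
7: R B5 -> L2 miss wb->B2  d=-]
8: W B3 -> L0 hit  d=D]
9: R B3 -> L0 hit  d=D]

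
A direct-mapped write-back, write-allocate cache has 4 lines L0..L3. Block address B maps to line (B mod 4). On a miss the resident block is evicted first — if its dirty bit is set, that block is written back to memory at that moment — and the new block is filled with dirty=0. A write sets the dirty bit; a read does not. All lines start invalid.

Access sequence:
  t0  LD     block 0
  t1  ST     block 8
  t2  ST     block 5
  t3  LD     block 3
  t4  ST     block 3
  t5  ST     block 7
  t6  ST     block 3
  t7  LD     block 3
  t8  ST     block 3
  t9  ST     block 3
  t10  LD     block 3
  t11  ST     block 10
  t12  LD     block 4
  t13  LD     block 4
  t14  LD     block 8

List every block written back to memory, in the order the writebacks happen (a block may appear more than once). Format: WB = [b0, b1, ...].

0: R B0 → L0 miss [-]
1: W B8 → L0 miss [D]
2: W B5 → L1 miss [D]
3: R B3 → L3 miss [-]
4: W B3 → L3 hit [D]
5: W B7 → L3 miss wb→B3 [D]
6: W B3 → L3 miss wb→B7 [D]
7: R B3 → L3 hit [D]
8: W B3 → L3 hit [D]
9: W B3 → L3 hit [D]
10: R B3 → L3 hit [D]
11: W B10 → L2 miss [D]
12: R B4 → L0 miss wb→B8 [-]
13: R B4 → L0 hit [-]
14: R B8 → L0 miss [-]

WB = [3, 7, 8]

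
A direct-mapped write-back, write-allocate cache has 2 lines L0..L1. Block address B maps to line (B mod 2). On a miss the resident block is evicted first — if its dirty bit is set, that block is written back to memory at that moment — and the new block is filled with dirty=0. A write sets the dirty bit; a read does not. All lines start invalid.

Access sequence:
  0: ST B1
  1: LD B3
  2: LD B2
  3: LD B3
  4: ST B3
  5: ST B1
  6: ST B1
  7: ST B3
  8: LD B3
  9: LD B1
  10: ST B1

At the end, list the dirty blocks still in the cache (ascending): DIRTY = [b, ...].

DIRTY = [1]

0: W B1 → L1 miss [D]
1: R B3 → L1 miss wb→B1 [-]
2: R B2 → L0 miss [-]
3: R B3 → L1 hit [-]
4: W B3 → L1 hit [D]
5: W B1 → L1 miss wb→B3 [D]
6: W B1 → L1 hit [D]
7: W B3 → L1 miss wb→B1 [D]
8: R B3 → L1 hit [D]
9: R B1 → L1 miss wb→B3 [-]
10: W B1 → L1 hit [D]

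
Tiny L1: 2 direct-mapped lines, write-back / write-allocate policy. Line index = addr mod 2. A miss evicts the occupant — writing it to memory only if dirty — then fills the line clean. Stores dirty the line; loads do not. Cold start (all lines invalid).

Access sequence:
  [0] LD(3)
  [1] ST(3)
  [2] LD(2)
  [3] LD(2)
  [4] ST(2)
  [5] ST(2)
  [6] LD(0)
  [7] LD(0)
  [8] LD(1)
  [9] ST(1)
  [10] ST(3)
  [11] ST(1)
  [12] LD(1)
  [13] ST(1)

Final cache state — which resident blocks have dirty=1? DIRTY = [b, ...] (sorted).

DIRTY = [1]

  0 | R B3 → L1 miss [-]
  1 | W B3 → L1 hit [D]
  2 | R B2 → L0 miss [-]
  3 | R B2 → L0 hit [-]
  4 | W B2 → L0 hit [D]
  5 | W B2 → L0 hit [D]
  6 | R B0 → L0 miss wb→B2 [-]
  7 | R B0 → L0 hit [-]
  8 | R B1 → L1 miss wb→B3 [-]
  9 | W B1 → L1 hit [D]
  10 | W B3 → L1 miss wb→B1 [D]
  11 | W B1 → L1 miss wb→B3 [D]
  12 | R B1 → L1 hit [D]
  13 | W B1 → L1 hit [D]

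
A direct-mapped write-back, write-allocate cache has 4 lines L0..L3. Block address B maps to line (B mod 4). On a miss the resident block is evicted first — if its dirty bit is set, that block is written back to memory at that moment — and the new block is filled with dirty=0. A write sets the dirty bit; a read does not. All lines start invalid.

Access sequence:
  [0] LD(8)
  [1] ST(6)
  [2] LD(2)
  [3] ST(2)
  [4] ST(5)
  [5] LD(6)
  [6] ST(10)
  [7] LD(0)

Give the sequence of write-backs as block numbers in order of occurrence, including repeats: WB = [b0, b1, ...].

  0 | R B8 → L0 miss [-]
  1 | W B6 → L2 miss [D]
  2 | R B2 → L2 miss wb→B6 [-]
  3 | W B2 → L2 hit [D]
  4 | W B5 → L1 miss [D]
  5 | R B6 → L2 miss wb→B2 [-]
  6 | W B10 → L2 miss [D]
  7 | R B0 → L0 miss [-]

WB = [6, 2]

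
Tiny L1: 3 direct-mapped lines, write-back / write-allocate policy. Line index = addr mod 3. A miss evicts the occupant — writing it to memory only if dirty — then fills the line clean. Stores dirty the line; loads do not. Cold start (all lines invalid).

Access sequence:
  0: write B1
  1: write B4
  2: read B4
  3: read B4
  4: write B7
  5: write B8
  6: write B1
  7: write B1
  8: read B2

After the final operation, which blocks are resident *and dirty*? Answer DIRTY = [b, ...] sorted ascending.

0: W B1 → L1 miss [D]
1: W B4 → L1 miss wb→B1 [D]
2: R B4 → L1 hit [D]
3: R B4 → L1 hit [D]
4: W B7 → L1 miss wb→B4 [D]
5: W B8 → L2 miss [D]
6: W B1 → L1 miss wb→B7 [D]
7: W B1 → L1 hit [D]
8: R B2 → L2 miss wb→B8 [-]

DIRTY = [1]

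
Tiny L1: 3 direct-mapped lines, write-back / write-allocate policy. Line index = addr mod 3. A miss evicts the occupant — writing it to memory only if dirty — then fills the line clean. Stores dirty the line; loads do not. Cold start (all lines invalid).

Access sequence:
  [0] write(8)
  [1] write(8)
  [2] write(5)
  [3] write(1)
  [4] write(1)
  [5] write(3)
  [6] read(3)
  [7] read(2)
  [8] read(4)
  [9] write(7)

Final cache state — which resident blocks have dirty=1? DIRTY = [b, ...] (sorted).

  0 | W B8 → L2 miss [D]
  1 | W B8 → L2 hit [D]
  2 | W B5 → L2 miss wb→B8 [D]
  3 | W B1 → L1 miss [D]
  4 | W B1 → L1 hit [D]
  5 | W B3 → L0 miss [D]
  6 | R B3 → L0 hit [D]
  7 | R B2 → L2 miss wb→B5 [-]
  8 | R B4 → L1 miss wb→B1 [-]
  9 | W B7 → L1 miss [D]

DIRTY = [3, 7]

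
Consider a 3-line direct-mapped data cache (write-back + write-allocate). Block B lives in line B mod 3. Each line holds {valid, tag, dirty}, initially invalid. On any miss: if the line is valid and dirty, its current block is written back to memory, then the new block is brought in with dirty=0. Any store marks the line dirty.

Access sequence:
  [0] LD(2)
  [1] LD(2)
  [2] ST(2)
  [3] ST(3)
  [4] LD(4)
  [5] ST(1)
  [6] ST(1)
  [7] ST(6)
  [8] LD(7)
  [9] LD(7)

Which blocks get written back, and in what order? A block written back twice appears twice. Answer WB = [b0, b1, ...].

0: R B2 → L2 miss [-]
1: R B2 → L2 hit [-]
2: W B2 → L2 hit [D]
3: W B3 → L0 miss [D]
4: R B4 → L1 miss [-]
5: W B1 → L1 miss [D]
6: W B1 → L1 hit [D]
7: W B6 → L0 miss wb→B3 [D]
8: R B7 → L1 miss wb→B1 [-]
9: R B7 → L1 hit [-]

WB = [3, 1]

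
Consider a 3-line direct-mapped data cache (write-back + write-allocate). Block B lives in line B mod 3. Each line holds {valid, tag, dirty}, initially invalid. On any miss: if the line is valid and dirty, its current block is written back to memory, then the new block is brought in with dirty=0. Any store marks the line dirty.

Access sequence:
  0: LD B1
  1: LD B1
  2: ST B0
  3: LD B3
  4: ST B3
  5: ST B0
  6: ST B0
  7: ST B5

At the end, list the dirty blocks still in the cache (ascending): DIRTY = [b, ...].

DIRTY = [0, 5]

0: R B1 -> L1 miss  d=-]
1: R B1 -> L1 hit  d=-]
2: W B0 -> L0 miss  d=D]
3: R B3 -> L0 miss wb->B0  d=-]
4: W B3 -> L0 hit  d=D]
5: W B0 -> L0 miss wb->B3  d=D]
6: W B0 -> L0 hit  d=D]
7: W B5 -> L2 miss  d=D]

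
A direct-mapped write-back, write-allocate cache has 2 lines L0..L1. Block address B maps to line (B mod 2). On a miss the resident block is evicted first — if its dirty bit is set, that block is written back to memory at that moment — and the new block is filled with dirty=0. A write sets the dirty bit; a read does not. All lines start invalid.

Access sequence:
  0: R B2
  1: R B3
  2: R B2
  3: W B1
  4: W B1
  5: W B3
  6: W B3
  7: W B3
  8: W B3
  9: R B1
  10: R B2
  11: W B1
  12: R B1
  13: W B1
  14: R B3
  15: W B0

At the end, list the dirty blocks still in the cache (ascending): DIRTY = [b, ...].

DIRTY = [0]

0: R B2 → L0 miss [-]
1: R B3 → L1 miss [-]
2: R B2 → L0 hit [-]
3: W B1 → L1 miss [D]
4: W B1 → L1 hit [D]
5: W B3 → L1 miss wb→B1 [D]
6: W B3 → L1 hit [D]
7: W B3 → L1 hit [D]
8: W B3 → L1 hit [D]
9: R B1 → L1 miss wb→B3 [-]
10: R B2 → L0 hit [-]
11: W B1 → L1 hit [D]
12: R B1 → L1 hit [D]
13: W B1 → L1 hit [D]
14: R B3 → L1 miss wb→B1 [-]
15: W B0 → L0 miss [D]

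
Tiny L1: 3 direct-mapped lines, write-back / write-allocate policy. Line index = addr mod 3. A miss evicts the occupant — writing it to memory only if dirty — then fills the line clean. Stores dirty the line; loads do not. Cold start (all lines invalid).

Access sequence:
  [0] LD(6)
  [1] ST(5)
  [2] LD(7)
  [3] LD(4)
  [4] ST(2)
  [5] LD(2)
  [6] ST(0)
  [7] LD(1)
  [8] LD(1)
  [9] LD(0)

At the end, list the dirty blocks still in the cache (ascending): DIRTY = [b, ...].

0: R B6 → L0 miss [-]
1: W B5 → L2 miss [D]
2: R B7 → L1 miss [-]
3: R B4 → L1 miss [-]
4: W B2 → L2 miss wb→B5 [D]
5: R B2 → L2 hit [D]
6: W B0 → L0 miss [D]
7: R B1 → L1 miss [-]
8: R B1 → L1 hit [-]
9: R B0 → L0 hit [D]

DIRTY = [0, 2]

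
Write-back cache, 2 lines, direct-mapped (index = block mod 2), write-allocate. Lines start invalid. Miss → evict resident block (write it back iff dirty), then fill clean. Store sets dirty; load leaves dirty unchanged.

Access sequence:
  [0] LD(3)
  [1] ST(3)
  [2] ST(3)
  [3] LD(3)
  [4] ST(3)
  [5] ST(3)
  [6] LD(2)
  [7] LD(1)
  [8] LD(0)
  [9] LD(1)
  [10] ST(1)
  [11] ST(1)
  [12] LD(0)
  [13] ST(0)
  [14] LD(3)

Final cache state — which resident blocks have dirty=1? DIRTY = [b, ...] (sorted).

0: R B3 → L1 miss [-]
1: W B3 → L1 hit [D]
2: W B3 → L1 hit [D]
3: R B3 → L1 hit [D]
4: W B3 → L1 hit [D]
5: W B3 → L1 hit [D]
6: R B2 → L0 miss [-]
7: R B1 → L1 miss wb→B3 [-]
8: R B0 → L0 miss [-]
9: R B1 → L1 hit [-]
10: W B1 → L1 hit [D]
11: W B1 → L1 hit [D]
12: R B0 → L0 hit [-]
13: W B0 → L0 hit [D]
14: R B3 → L1 miss wb→B1 [-]

DIRTY = [0]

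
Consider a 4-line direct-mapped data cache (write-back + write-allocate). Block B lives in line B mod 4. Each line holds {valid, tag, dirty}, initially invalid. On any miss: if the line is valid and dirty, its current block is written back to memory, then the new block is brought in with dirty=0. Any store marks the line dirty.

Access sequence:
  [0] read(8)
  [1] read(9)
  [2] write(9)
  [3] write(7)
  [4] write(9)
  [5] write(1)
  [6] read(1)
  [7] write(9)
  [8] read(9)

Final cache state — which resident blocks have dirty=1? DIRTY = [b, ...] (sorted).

0: R B8 -> L0 miss  d=-]
1: R B9 -> L1 miss  d=-]
2: W B9 -> L1 hit  d=D]
3: W B7 -> L3 miss  d=D]
4: W B9 -> L1 hit  d=D]
5: W B1 -> L1 miss wb->B9  d=D]
6: R B1 -> L1 hit  d=D]
7: W B9 -> L1 miss wb->B1  d=D]
8: R B9 -> L1 hit  d=D]

DIRTY = [7, 9]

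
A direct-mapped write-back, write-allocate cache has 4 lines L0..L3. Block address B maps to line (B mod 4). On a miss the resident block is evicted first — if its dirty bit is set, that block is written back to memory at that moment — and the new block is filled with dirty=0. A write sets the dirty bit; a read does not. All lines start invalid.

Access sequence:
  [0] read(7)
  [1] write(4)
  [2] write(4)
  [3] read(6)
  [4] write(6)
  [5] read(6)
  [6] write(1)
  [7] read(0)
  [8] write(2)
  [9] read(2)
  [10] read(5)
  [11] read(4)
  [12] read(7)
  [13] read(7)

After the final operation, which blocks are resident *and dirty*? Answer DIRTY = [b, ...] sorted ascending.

0: R B7 → L3 miss [-]
1: W B4 → L0 miss [D]
2: W B4 → L0 hit [D]
3: R B6 → L2 miss [-]
4: W B6 → L2 hit [D]
5: R B6 → L2 hit [D]
6: W B1 → L1 miss [D]
7: R B0 → L0 miss wb→B4 [-]
8: W B2 → L2 miss wb→B6 [D]
9: R B2 → L2 hit [D]
10: R B5 → L1 miss wb→B1 [-]
11: R B4 → L0 miss [-]
12: R B7 → L3 hit [-]
13: R B7 → L3 hit [-]

DIRTY = [2]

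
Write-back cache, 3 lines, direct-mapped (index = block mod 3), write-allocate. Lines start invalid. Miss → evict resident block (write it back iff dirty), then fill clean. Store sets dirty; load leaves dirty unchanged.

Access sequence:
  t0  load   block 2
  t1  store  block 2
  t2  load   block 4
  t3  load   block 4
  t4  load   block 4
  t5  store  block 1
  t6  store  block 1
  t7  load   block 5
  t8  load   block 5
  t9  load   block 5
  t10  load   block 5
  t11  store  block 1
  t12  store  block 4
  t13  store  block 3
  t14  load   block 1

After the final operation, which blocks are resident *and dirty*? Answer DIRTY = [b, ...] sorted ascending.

0: R B2 → L2 miss [-]
1: W B2 → L2 hit [D]
2: R B4 → L1 miss [-]
3: R B4 → L1 hit [-]
4: R B4 → L1 hit [-]
5: W B1 → L1 miss [D]
6: W B1 → L1 hit [D]
7: R B5 → L2 miss wb→B2 [-]
8: R B5 → L2 hit [-]
9: R B5 → L2 hit [-]
10: R B5 → L2 hit [-]
11: W B1 → L1 hit [D]
12: W B4 → L1 miss wb→B1 [D]
13: W B3 → L0 miss [D]
14: R B1 → L1 miss wb→B4 [-]

DIRTY = [3]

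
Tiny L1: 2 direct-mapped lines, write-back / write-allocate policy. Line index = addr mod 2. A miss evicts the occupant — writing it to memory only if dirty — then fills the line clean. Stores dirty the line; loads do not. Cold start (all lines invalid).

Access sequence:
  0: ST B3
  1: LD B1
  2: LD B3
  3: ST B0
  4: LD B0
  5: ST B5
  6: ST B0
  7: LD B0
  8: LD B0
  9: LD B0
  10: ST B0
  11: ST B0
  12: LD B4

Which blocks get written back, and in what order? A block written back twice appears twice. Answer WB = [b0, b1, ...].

WB = [3, 0]

  0 | W B3 → L1 miss [D]
  1 | R B1 → L1 miss wb→B3 [-]
  2 | R B3 → L1 miss [-]
  3 | W B0 → L0 miss [D]
  4 | R B0 → L0 hit [D]
  5 | W B5 → L1 miss [D]
  6 | W B0 → L0 hit [D]
  7 | R B0 → L0 hit [D]
  8 | R B0 → L0 hit [D]
  9 | R B0 → L0 hit [D]
  10 | W B0 → L0 hit [D]
  11 | W B0 → L0 hit [D]
  12 | R B4 → L0 miss wb→B0 [-]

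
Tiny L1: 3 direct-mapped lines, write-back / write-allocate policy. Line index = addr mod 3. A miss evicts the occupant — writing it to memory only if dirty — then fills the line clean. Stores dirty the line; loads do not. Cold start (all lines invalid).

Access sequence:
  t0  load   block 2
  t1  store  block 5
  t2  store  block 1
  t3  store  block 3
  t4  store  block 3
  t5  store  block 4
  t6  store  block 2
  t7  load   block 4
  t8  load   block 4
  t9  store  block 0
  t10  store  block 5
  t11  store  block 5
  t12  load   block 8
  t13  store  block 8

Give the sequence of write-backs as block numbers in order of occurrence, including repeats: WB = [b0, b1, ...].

WB = [1, 5, 3, 2, 5]

0: R B2 -> L2 miss  d=-]
1: W B5 -> L2 miss  d=D]
2: W B1 -> L1 miss  d=D]
3: W B3 -> L0 miss  d=D]
4: W B3 -> L0 hit  d=D]
5: W B4 -> L1 miss wb->B1  d=D]
6: W B2 -> L2 miss wb->B5  d=D]
7: R B4 -> L1 hit  d=D]
8: R B4 -> L1 hit  d=D]
9: W B0 -> L0 miss wb->B3  d=D]
10: W B5 -> L2 miss wb->B2  d=D]
11: W B5 -> L2 hit  d=D]
12: R B8 -> L2 miss wb->B5  d=-]
13: W B8 -> L2 hit  d=D]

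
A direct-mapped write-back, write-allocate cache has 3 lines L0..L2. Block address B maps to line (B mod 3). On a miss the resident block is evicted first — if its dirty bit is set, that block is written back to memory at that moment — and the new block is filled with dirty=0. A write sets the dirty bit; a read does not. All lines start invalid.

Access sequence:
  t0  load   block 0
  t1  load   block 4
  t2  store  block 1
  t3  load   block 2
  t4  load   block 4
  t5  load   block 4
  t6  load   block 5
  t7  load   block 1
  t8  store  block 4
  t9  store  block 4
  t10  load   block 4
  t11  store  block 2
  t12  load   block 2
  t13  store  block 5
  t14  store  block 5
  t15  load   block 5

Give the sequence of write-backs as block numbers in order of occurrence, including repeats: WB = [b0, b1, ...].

WB = [1, 2]

0: R B0 → L0 miss [-]
1: R B4 → L1 miss [-]
2: W B1 → L1 miss [D]
3: R B2 → L2 miss [-]
4: R B4 → L1 miss wb→B1 [-]
5: R B4 → L1 hit [-]
6: R B5 → L2 miss [-]
7: R B1 → L1 miss [-]
8: W B4 → L1 miss [D]
9: W B4 → L1 hit [D]
10: R B4 → L1 hit [D]
11: W B2 → L2 miss [D]
12: R B2 → L2 hit [D]
13: W B5 → L2 miss wb→B2 [D]
14: W B5 → L2 hit [D]
15: R B5 → L2 hit [D]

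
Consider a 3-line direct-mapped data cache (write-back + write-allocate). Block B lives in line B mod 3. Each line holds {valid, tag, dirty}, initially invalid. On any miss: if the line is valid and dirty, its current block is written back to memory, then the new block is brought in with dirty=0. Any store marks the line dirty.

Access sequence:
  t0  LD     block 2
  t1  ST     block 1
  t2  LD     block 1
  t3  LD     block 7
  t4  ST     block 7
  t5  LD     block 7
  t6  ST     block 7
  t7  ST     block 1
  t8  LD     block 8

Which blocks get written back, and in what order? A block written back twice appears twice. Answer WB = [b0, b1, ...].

WB = [1, 7]

0: R B2 -> L2 miss  d=-]
1: W B1 -> L1 miss  d=D]
2: R B1 -> L1 hit  d=D]
3: R B7 -> L1 miss wb->B1  d=-]
4: W B7 -> L1 hit  d=D]
5: R B7 -> L1 hit  d=D]
6: W B7 -> L1 hit  d=D]
7: W B1 -> L1 miss wb->B7  d=D]
8: R B8 -> L2 miss  d=-]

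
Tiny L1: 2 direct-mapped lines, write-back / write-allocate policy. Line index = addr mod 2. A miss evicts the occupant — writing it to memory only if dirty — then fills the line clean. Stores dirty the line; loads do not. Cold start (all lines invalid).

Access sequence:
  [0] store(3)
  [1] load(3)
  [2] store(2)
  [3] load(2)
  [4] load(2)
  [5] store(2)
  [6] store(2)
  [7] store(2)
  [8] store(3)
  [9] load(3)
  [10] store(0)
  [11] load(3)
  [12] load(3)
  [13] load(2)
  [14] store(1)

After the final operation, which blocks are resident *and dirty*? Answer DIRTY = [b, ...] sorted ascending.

DIRTY = [1]

0: W B3 -> L1 miss  d=D]
1: R B3 -> L1 hit  d=D]
2: W B2 -> L0 miss  d=D]
3: R B2 -> L0 hit  d=D]
4: R B2 -> L0 hit  d=D]
5: W B2 -> L0 hit  d=D]
6: W B2 -> L0 hit  d=D]
7: W B2 -> L0 hit  d=D]
8: W B3 -> L1 hit  d=D]
9: R B3 -> L1 hit  d=D]
10: W B0 -> L0 miss wb->B2  d=D]
11: R B3 -> L1 hit  d=D]
12: R B3 -> L1 hit  d=D]
13: R B2 -> L0 miss wb->B0  d=-]
14: W B1 -> L1 miss wb->B3  d=D]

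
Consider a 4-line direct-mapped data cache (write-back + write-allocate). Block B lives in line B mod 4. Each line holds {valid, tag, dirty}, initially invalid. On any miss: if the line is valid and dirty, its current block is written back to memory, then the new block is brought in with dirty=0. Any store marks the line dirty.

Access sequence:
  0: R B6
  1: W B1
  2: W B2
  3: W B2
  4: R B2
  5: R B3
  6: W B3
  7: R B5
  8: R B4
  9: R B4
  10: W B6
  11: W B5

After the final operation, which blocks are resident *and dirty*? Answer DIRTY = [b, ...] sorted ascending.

  0 | R B6 → L2 miss [-]
  1 | W B1 → L1 miss [D]
  2 | W B2 → L2 miss [D]
  3 | W B2 → L2 hit [D]
  4 | R B2 → L2 hit [D]
  5 | R B3 → L3 miss [-]
  6 | W B3 → L3 hit [D]
  7 | R B5 → L1 miss wb→B1 [-]
  8 | R B4 → L0 miss [-]
  9 | R B4 → L0 hit [-]
  10 | W B6 → L2 miss wb→B2 [D]
  11 | W B5 → L1 hit [D]

DIRTY = [3, 5, 6]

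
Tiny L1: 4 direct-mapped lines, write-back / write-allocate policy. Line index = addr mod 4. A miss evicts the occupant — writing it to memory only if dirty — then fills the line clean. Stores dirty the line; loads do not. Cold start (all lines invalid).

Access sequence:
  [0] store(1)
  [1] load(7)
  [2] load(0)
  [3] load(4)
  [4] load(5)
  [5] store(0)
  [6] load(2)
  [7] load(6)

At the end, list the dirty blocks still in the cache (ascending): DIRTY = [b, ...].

0: W B1 → L1 miss [D]
1: R B7 → L3 miss [-]
2: R B0 → L0 miss [-]
3: R B4 → L0 miss [-]
4: R B5 → L1 miss wb→B1 [-]
5: W B0 → L0 miss [D]
6: R B2 → L2 miss [-]
7: R B6 → L2 miss [-]

DIRTY = [0]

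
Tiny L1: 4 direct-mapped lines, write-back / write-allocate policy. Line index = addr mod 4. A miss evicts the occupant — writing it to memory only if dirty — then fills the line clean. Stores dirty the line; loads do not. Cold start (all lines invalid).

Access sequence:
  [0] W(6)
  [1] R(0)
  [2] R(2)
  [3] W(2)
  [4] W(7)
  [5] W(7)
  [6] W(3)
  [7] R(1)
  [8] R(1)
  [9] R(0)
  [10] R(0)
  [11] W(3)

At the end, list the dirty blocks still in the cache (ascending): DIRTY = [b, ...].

0: W B6 -> L2 miss  d=D]
1: R B0 -> L0 miss  d=-]
2: R B2 -> L2 miss wb->B6  d=-]
3: W B2 -> L2 hit  d=D]
4: W B7 -> L3 miss  d=D]
5: W B7 -> L3 hit  d=D]
6: W B3 -> L3 miss wb->B7  d=D]
7: R B1 -> L1 miss  d=-]
8: R B1 -> L1 hit  d=-]
9: R B0 -> L0 hit  d=-]
10: R B0 -> L0 hit  d=-]
11: W B3 -> L3 hit  d=D]

DIRTY = [2, 3]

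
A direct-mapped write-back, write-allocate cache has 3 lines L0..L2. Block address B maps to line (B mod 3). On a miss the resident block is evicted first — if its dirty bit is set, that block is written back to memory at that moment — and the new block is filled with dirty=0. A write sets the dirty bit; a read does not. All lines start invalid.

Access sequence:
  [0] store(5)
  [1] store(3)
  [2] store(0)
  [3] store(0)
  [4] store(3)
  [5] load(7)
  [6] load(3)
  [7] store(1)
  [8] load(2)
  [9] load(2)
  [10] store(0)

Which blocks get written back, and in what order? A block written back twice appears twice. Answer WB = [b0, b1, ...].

WB = [3, 0, 5, 3]

0: W B5 → L2 miss [D]
1: W B3 → L0 miss [D]
2: W B0 → L0 miss wb→B3 [D]
3: W B0 → L0 hit [D]
4: W B3 → L0 miss wb→B0 [D]
5: R B7 → L1 miss [-]
6: R B3 → L0 hit [D]
7: W B1 → L1 miss [D]
8: R B2 → L2 miss wb→B5 [-]
9: R B2 → L2 hit [-]
10: W B0 → L0 miss wb→B3 [D]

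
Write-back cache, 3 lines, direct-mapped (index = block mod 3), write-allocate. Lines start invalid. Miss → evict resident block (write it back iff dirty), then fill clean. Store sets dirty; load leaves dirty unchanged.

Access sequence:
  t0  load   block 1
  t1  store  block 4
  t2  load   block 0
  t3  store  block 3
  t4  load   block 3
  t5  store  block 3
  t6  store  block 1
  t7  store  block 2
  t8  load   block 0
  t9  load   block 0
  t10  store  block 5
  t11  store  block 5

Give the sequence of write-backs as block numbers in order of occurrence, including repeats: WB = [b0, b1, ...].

0: R B1 -> L1 miss  d=-]
1: W B4 -> L1 miss  d=D]
2: R B0 -> L0 miss  d=-]
3: W B3 -> L0 miss  d=D]
4: R B3 -> L0 hit  d=D]
5: W B3 -> L0 hit  d=D]
6: W B1 -> L1 miss wb->B4  d=D]
7: W B2 -> L2 miss  d=D]
8: R B0 -> L0 miss wb->B3  d=-]
9: R B0 -> L0 hit  d=-]
10: W B5 -> L2 miss wb->B2  d=D]
11: W B5 -> L2 hit  d=D]

WB = [4, 3, 2]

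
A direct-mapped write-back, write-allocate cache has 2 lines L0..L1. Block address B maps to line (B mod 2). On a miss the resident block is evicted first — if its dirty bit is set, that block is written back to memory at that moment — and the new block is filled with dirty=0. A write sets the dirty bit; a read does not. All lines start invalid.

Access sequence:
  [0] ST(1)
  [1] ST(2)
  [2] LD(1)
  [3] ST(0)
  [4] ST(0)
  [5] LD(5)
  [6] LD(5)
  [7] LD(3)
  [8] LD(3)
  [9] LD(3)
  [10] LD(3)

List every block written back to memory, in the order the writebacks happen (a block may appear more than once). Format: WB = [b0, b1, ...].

WB = [2, 1]

0: W B1 → L1 miss [D]
1: W B2 → L0 miss [D]
2: R B1 → L1 hit [D]
3: W B0 → L0 miss wb→B2 [D]
4: W B0 → L0 hit [D]
5: R B5 → L1 miss wb→B1 [-]
6: R B5 → L1 hit [-]
7: R B3 → L1 miss [-]
8: R B3 → L1 hit [-]
9: R B3 → L1 hit [-]
10: R B3 → L1 hit [-]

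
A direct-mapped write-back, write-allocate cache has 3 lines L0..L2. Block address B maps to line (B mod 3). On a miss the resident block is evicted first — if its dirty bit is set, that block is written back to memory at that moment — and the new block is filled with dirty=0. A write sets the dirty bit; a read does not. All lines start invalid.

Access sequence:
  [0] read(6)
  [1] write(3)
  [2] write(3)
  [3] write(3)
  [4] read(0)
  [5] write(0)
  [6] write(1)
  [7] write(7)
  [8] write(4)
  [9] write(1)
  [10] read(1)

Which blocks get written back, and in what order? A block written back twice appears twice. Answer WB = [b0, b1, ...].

WB = [3, 1, 7, 4]

  0 | R B6 → L0 miss [-]
  1 | W B3 → L0 miss [D]
  2 | W B3 → L0 hit [D]
  3 | W B3 → L0 hit [D]
  4 | R B0 → L0 miss wb→B3 [-]
  5 | W B0 → L0 hit [D]
  6 | W B1 → L1 miss [D]
  7 | W B7 → L1 miss wb→B1 [D]
  8 | W B4 → L1 miss wb→B7 [D]
  9 | W B1 → L1 miss wb→B4 [D]
  10 | R B1 → L1 hit [D]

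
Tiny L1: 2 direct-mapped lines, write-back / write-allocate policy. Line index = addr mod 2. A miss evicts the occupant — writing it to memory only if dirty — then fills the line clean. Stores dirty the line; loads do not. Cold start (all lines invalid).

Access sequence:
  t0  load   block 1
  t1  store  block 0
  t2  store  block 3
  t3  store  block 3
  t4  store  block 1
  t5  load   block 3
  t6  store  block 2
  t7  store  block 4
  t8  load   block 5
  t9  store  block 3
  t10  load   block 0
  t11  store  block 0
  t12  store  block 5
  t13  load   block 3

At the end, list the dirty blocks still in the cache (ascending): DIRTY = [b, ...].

DIRTY = [0]

  0 | R B1 → L1 miss [-]
  1 | W B0 → L0 miss [D]
  2 | W B3 → L1 miss [D]
  3 | W B3 → L1 hit [D]
  4 | W B1 → L1 miss wb→B3 [D]
  5 | R B3 → L1 miss wb→B1 [-]
  6 | W B2 → L0 miss wb→B0 [D]
  7 | W B4 → L0 miss wb→B2 [D]
  8 | R B5 → L1 miss [-]
  9 | W B3 → L1 miss [D]
  10 | R B0 → L0 miss wb→B4 [-]
  11 | W B0 → L0 hit [D]
  12 | W B5 → L1 miss wb→B3 [D]
  13 | R B3 → L1 miss wb→B5 [-]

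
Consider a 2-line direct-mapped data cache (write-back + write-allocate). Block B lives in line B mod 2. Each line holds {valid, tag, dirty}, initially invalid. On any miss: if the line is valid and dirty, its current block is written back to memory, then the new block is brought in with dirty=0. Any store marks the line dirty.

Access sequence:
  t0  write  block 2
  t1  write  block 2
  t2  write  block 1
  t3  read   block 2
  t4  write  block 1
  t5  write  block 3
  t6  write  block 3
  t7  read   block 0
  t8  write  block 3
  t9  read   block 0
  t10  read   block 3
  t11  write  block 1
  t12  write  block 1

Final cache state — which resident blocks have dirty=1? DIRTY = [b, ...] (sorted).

  0 | W B2 → L0 miss [D]
  1 | W B2 → L0 hit [D]
  2 | W B1 → L1 miss [D]
  3 | R B2 → L0 hit [D]
  4 | W B1 → L1 hit [D]
  5 | W B3 → L1 miss wb→B1 [D]
  6 | W B3 → L1 hit [D]
  7 | R B0 → L0 miss wb→B2 [-]
  8 | W B3 → L1 hit [D]
  9 | R B0 → L0 hit [-]
  10 | R B3 → L1 hit [D]
  11 | W B1 → L1 miss wb→B3 [D]
  12 | W B1 → L1 hit [D]

DIRTY = [1]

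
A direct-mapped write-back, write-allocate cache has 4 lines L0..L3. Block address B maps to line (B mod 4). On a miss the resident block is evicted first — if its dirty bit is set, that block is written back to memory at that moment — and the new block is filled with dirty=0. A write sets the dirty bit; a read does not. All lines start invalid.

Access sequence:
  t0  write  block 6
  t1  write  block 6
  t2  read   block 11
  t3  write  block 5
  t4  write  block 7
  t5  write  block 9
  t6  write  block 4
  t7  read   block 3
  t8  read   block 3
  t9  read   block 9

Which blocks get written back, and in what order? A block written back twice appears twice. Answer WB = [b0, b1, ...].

WB = [5, 7]

0: W B6 → L2 miss [D]
1: W B6 → L2 hit [D]
2: R B11 → L3 miss [-]
3: W B5 → L1 miss [D]
4: W B7 → L3 miss [D]
5: W B9 → L1 miss wb→B5 [D]
6: W B4 → L0 miss [D]
7: R B3 → L3 miss wb→B7 [-]
8: R B3 → L3 hit [-]
9: R B9 → L1 hit [D]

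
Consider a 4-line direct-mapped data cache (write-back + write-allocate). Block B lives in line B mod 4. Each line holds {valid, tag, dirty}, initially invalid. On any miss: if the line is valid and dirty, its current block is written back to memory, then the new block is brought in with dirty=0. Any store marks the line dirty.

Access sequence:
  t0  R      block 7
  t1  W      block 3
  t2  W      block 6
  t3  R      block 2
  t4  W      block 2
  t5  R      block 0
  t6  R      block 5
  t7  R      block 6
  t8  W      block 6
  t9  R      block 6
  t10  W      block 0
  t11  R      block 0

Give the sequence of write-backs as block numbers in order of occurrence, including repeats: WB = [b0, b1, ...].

0: R B7 → L3 miss [-]
1: W B3 → L3 miss [D]
2: W B6 → L2 miss [D]
3: R B2 → L2 miss wb→B6 [-]
4: W B2 → L2 hit [D]
5: R B0 → L0 miss [-]
6: R B5 → L1 miss [-]
7: R B6 → L2 miss wb→B2 [-]
8: W B6 → L2 hit [D]
9: R B6 → L2 hit [D]
10: W B0 → L0 hit [D]
11: R B0 → L0 hit [D]

WB = [6, 2]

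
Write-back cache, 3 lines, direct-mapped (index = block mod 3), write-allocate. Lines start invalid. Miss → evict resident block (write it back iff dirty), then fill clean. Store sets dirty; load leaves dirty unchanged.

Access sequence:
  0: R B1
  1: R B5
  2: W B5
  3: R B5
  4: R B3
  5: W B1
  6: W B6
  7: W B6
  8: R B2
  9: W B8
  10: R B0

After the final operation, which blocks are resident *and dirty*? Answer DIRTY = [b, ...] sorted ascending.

0: R B1 → L1 miss [-]
1: R B5 → L2 miss [-]
2: W B5 → L2 hit [D]
3: R B5 → L2 hit [D]
4: R B3 → L0 miss [-]
5: W B1 → L1 hit [D]
6: W B6 → L0 miss [D]
7: W B6 → L0 hit [D]
8: R B2 → L2 miss wb→B5 [-]
9: W B8 → L2 miss [D]
10: R B0 → L0 miss wb→B6 [-]

DIRTY = [1, 8]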